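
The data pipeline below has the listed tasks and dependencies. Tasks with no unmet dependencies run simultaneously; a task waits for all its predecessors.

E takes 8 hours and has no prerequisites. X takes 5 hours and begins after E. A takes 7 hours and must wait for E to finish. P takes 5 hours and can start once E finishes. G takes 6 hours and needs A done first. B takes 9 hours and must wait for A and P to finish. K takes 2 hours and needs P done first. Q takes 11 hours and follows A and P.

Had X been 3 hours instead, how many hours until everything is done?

26

The binding path is E→A→Q = 8+7+11 = 26; finish at 26 hours.
X is off the critical path — its longest chain is 13 hours, giving 13 of slack.
No other chain overtakes it, so the finish is 26 hours.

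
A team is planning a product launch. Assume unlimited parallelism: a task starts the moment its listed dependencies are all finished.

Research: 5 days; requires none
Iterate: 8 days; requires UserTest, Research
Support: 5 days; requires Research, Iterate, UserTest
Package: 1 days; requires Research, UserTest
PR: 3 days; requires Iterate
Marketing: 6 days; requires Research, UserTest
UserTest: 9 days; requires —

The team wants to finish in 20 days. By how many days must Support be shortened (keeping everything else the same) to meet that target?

Current finish: 22 days; target: 20.
Support is on every critical path, so each day cut from Support cuts the finish by one (this holds down to a finish of 20).
Need 22 − 20 = 2 days off Support → Support becomes 3 days, finish becomes 20.

2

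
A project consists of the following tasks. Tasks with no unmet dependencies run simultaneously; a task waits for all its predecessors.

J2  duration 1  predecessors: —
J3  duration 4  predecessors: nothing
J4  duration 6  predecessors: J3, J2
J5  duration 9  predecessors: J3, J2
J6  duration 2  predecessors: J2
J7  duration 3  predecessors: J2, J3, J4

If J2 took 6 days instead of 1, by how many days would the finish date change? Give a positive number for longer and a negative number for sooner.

2

The binding path is J3→J4→J7 = 4+6+3 = 13; finish at 13 days.
J2 is off the critical path — its longest chain is 10 days, giving 3 of slack.
Now J2→J4→J7 = 6+6+3 = 15 is longest, so the finish becomes 15 days.
Change in finish: 15 − 13 = +2 days.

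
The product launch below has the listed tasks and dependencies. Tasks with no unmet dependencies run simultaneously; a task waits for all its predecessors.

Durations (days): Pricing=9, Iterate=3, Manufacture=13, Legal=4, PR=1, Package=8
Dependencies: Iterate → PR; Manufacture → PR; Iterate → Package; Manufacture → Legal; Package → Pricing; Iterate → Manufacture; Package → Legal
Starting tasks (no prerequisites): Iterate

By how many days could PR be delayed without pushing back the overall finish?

3

The longest chain is Iterate→Manufacture→Legal = 3+13+4 = 20; overall finish 20 days.
The longest chain containing PR totals 17 days.
So PR can slip 20 − 17 = 3 days.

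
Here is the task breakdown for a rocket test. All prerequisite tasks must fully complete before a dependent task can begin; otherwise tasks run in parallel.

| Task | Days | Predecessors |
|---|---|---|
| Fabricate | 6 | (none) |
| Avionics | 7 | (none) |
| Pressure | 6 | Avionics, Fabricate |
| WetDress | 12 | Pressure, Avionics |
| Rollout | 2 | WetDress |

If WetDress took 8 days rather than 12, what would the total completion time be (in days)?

23

Actual critical path: Avionics→Pressure→WetDress→Rollout = 7+6+12+2 = 27 ⇒ 27 days.
WetDress is on the critical path; changing it to 8 makes that path 23 days.
No other chain overtakes it, so the finish is 23 days.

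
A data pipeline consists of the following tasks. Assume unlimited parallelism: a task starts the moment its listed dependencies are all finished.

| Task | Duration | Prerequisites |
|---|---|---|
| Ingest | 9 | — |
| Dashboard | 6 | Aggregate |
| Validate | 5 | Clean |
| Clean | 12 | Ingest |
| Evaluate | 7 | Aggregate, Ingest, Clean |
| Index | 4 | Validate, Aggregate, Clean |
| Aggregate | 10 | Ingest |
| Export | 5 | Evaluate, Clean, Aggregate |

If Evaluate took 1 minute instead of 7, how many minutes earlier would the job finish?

As given, the longest chain is Ingest→Clean→Evaluate→Export = 9+12+7+5 = 33, so the finish is 33 minutes.
Since Evaluate is critical, the -6 change carries straight to that chain (now 27 minutes).
The binding chain switches to Ingest→Clean→Validate→Index = 9+12+5+4 = 30; finish 30 minutes.
Change in finish: 30 − 33 = -3 minutes.

3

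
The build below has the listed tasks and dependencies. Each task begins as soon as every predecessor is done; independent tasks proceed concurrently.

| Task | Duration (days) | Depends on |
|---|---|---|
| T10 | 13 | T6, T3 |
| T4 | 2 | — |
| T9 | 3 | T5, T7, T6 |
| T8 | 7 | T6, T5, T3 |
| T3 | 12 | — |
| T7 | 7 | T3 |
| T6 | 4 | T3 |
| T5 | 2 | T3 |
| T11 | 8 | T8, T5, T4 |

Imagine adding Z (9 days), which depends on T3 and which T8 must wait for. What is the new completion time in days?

Originally the job takes 31 days.
With Z inserted, T8 now waits for max(T6, T5, T3, Z).
New critical path: T3→Z→T8→T11 = 12+9+7+8 = 36 ⇒ 36 days.

36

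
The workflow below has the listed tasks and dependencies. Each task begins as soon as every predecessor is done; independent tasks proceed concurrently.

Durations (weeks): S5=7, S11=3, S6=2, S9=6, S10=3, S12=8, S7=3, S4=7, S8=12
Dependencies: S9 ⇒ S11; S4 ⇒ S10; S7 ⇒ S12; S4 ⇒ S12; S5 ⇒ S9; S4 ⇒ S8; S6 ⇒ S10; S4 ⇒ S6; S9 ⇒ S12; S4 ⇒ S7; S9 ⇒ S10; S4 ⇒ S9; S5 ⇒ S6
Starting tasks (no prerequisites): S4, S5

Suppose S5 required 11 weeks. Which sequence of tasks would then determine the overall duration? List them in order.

S5, S9, S12

The binding path is S5→S9→S12 = 7+6+8 = 21; finish at 21 weeks.
S5 lies on that path, so at 11 weeks the path becomes 25 weeks.
That remains the longest chain; total 25 weeks.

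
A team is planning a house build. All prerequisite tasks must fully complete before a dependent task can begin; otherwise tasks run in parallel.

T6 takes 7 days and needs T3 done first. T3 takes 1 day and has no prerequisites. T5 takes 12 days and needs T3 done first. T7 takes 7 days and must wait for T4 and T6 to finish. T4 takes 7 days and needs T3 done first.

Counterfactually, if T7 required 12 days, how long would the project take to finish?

As given, the longest chain is T3→T4→T7 = 1+7+7 = 15, so the finish is 15 days.
T7 is on the critical path; changing it to 12 makes that path 20 days.
No other chain overtakes it, so the finish is 20 days.

20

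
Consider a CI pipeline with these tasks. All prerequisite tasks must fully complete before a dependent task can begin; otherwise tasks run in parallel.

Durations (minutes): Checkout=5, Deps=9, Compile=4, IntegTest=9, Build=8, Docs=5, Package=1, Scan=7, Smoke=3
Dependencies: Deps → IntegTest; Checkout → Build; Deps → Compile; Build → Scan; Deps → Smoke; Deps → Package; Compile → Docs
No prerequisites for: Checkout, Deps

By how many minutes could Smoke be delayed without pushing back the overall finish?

The longest chain is Checkout→Build→Scan = 5+8+7 = 20; overall finish 20 minutes.
The longest chain containing Smoke totals 12 minutes.
Float = 20 − 12 = 8.

8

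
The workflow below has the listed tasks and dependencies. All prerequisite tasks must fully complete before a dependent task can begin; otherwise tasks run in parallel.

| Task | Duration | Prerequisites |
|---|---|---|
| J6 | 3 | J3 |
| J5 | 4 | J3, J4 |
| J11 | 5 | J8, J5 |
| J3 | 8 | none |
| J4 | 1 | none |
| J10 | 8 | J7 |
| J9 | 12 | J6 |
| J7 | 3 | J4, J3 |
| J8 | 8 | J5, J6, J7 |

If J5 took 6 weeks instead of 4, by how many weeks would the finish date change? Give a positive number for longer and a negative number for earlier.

As given, the longest chain is J3→J5→J8→J11 = 8+4+8+5 = 25, so the finish is 25 weeks.
J5 lies on that path, so at 6 weeks the path becomes 27 weeks.
The critical path is still J3→J5→J8→J11; finish is now 27 weeks.
Change in finish: 27 − 25 = +2 weeks.

2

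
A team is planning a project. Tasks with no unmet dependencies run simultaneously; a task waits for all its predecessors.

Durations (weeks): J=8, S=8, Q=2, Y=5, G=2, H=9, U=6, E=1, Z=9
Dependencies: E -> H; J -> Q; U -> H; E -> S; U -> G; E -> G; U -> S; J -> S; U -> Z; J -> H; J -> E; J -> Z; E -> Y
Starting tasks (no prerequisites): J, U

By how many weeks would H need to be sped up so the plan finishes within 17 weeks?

Current finish: 18 weeks; target: 17.
H is on every critical path, so each week cut from H cuts the finish by one (this holds down to a finish of 17).
Need 18 − 17 = 1 week off H → H becomes 8 weeks, finish becomes 17.

1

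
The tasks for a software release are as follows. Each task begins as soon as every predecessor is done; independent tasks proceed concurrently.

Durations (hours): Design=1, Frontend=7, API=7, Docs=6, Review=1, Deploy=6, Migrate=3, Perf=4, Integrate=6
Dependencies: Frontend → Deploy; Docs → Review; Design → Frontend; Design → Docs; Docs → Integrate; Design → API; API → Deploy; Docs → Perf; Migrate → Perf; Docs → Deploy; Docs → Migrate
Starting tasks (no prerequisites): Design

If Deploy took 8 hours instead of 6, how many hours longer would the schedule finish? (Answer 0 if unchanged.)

2

As given, the longest chain is Design→Frontend→Deploy = 1+7+6 = 14, so the finish is 14 hours.
Since Deploy is critical, the +2 change carries straight to that chain (now 16 hours).
The critical path is still Design→Frontend→Deploy; finish is now 16 hours.
Change in finish: 16 − 14 = +2 hours.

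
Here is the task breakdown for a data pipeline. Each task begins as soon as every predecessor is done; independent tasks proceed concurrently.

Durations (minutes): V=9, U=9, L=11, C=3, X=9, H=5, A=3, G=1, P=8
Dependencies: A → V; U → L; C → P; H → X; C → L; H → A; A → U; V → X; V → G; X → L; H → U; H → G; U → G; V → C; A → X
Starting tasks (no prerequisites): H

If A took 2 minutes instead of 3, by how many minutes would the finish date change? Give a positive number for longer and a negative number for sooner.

The binding path is H→A→V→X→L = 5+3+9+9+11 = 37; finish at 37 minutes.
Since A is critical, the -1 change carries straight to that chain (now 36 minutes).
The critical path is still H→A→V→X→L; finish is now 36 minutes.
Change in finish: 36 − 37 = -1 minutes.

-1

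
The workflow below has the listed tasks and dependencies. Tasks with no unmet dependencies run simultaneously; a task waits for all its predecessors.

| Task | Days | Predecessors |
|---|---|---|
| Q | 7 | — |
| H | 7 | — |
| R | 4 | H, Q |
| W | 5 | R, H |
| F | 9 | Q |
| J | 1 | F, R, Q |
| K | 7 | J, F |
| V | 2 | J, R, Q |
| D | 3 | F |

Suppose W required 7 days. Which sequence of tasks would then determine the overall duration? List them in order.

The binding path is Q→F→J→K = 7+9+1+7 = 24; finish at 24 days.
W is off the critical path — its longest chain is 16 days, giving 8 of slack.
No other chain overtakes it, so the finish is 24 days.

Q, F, J, K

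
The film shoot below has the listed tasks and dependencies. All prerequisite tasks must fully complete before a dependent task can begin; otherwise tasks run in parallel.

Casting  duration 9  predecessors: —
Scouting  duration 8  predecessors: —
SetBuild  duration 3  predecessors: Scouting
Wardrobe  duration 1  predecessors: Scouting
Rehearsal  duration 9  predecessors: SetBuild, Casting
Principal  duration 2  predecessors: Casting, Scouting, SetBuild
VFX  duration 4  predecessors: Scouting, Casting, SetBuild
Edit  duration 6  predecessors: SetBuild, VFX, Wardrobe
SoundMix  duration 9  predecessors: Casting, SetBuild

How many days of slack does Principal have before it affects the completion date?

8

Scouting→SetBuild→VFX→Edit = 8+3+4+6 = 21 sets the makespan at 21 days.
Principal finishes as early as 13 and must finish by 21.
Slack of Principal = 19 − 11 = 8 days.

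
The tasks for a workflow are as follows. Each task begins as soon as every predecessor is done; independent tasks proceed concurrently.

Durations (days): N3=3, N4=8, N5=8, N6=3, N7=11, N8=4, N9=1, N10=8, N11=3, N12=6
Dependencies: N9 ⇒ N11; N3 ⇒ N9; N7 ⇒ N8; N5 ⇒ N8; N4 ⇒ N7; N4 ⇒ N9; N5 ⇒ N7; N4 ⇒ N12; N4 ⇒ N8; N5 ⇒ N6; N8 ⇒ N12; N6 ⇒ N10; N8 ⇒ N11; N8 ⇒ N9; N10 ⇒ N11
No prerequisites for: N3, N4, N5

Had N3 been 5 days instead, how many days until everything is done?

Baseline: N4→N7→N8→N12 = 8+11+4+6 = 29 → 29 days.
The longest path through N3 is only 7 days, so N3 has float 22.
That remains the longest chain; total 29 days.

29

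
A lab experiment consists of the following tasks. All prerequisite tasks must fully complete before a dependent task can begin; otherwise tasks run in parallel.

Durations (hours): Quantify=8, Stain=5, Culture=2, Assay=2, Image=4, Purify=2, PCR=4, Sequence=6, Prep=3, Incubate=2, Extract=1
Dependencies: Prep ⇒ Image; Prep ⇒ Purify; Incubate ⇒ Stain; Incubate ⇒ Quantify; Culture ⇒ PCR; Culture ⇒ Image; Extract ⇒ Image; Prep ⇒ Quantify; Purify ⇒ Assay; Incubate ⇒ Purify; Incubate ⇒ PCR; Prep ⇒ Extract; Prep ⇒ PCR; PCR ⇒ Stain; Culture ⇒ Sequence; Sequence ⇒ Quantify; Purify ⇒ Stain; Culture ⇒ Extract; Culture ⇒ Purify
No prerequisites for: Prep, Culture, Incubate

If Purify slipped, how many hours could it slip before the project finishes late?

Culture→Sequence→Quantify = 2+6+8 = 16 sets the makespan at 16 hours.
The longest chain containing Purify totals 10 hours.
Float = 16 − 10 = 6.

6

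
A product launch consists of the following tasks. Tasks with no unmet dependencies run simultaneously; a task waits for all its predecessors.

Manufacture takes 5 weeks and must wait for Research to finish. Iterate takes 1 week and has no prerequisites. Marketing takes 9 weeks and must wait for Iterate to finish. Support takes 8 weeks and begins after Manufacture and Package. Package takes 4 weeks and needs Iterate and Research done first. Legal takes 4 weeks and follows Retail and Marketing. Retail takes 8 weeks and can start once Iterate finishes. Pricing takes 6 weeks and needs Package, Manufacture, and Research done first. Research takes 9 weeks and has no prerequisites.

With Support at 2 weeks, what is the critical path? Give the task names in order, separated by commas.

Baseline: Research→Manufacture→Support = 9+5+8 = 22 → 22 weeks.
Since Support is critical, the -6 change carries straight to that chain (now 16 weeks).
New critical path: Research→Manufacture→Pricing = 9+5+6 = 20 ⇒ 20 weeks.

Research, Manufacture, Pricing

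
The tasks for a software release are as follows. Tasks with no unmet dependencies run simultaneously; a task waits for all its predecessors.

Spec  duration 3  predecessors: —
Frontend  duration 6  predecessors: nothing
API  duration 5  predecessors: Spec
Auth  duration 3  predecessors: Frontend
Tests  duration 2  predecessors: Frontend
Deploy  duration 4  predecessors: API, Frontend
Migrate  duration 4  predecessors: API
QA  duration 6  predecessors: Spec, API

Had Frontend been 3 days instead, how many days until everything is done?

14

As given, the longest chain is Spec→API→QA = 3+5+6 = 14, so the finish is 14 days.
Frontend has 4 days of float (longest path through it is 10).
That remains the longest chain; total 14 days.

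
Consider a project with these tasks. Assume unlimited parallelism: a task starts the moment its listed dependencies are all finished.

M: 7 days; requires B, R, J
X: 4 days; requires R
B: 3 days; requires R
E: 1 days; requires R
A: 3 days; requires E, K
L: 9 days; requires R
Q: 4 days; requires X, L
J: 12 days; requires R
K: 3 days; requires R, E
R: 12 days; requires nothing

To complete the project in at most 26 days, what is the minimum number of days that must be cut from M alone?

Current finish: 31 days; target: 26.
M is on every critical path, so each day cut from M cuts the finish by one (this holds down to a finish of 25).
Need 31 − 26 = 5 days off M → M becomes 2 days, finish becomes 26.

5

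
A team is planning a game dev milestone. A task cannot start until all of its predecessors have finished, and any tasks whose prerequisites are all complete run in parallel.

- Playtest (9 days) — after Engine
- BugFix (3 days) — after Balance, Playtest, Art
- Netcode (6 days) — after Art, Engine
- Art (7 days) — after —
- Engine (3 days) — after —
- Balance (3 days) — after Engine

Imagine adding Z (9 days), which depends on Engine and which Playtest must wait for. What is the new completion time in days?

Originally the job takes 15 days.
With Z inserted, Playtest now waits for max(Engine, Z).
New critical path: Engine→Z→Playtest→BugFix = 3+9+9+3 = 24 ⇒ 24 days.

24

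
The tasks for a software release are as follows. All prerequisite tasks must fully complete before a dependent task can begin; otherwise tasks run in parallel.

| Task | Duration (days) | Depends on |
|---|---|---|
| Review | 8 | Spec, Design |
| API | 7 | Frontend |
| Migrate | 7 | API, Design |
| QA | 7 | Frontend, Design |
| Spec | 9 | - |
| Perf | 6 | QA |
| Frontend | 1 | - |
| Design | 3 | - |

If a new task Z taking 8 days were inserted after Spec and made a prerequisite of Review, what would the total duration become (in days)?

25

Originally the schedule takes 17 days.
With Z inserted, Review now waits for max(Spec, Design, Z).
New critical path: Spec→Z→Review = 9+8+8 = 25 ⇒ 25 days.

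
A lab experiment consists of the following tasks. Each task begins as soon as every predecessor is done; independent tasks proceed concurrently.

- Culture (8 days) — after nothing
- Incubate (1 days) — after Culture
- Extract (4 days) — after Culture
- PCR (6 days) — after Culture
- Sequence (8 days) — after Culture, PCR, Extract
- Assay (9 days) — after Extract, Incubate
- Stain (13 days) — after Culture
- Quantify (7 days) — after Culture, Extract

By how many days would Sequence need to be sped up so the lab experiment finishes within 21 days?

1

Current finish: 22 days; target: 21.
Sequence is on every critical path, so each day cut from Sequence cuts the finish by one (this holds down to a finish of 21).
Need 22 − 21 = 1 day off Sequence → Sequence becomes 7 days, finish becomes 21.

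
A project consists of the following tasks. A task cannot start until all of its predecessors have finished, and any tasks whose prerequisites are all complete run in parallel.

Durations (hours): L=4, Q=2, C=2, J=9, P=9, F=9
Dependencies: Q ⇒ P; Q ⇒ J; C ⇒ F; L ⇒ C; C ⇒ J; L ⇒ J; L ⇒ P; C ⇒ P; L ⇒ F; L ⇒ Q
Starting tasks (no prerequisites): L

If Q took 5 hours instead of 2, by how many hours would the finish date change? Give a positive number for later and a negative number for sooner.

3

The binding path is L→Q→J = 4+2+9 = 15; finish at 15 hours.
Since Q is critical, the +3 change carries straight to that chain (now 18 hours).
That remains the longest chain; total 18 hours.
Change in finish: 18 − 15 = +3 hours.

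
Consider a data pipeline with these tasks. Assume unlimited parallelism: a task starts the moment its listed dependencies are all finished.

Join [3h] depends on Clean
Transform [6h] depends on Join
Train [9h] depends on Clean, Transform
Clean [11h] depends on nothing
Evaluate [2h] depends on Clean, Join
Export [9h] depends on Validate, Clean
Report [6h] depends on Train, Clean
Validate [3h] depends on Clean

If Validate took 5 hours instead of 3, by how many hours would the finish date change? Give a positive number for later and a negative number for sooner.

0

Actual critical path: Clean→Join→Transform→Train→Report = 11+3+6+9+6 = 35 ⇒ 35 hours.
The longest path through Validate is only 23 hours, so Validate has float 12.
The critical path is still Clean→Join→Transform→Train→Report; finish is now 35 hours.
Change in finish: 35 − 35 = +0 hours.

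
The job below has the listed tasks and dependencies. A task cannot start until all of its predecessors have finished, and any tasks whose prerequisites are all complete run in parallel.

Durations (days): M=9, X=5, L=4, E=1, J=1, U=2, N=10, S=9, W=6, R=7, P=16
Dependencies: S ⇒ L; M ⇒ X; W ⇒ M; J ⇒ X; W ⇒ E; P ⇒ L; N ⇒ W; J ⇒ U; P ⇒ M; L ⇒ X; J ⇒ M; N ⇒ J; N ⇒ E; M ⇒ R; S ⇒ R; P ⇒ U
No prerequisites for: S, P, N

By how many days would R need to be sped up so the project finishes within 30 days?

2

Current finish: 32 days; target: 30.
R is on every critical path, so each day cut from R cuts the finish by one (this holds down to a finish of 30).
Need 32 − 30 = 2 days off R → R becomes 5 days, finish becomes 30.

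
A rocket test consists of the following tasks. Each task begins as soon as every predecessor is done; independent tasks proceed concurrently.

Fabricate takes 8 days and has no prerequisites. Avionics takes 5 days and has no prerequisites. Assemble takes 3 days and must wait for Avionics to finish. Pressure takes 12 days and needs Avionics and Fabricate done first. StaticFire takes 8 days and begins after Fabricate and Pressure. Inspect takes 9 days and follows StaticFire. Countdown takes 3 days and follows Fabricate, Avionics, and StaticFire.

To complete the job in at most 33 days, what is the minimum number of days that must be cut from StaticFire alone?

4

Current finish: 37 days; target: 33.
StaticFire is on every critical path, so each day cut from StaticFire cuts the finish by one (this holds down to a finish of 30).
Need 37 − 33 = 4 days off StaticFire → StaticFire becomes 4 days, finish becomes 33.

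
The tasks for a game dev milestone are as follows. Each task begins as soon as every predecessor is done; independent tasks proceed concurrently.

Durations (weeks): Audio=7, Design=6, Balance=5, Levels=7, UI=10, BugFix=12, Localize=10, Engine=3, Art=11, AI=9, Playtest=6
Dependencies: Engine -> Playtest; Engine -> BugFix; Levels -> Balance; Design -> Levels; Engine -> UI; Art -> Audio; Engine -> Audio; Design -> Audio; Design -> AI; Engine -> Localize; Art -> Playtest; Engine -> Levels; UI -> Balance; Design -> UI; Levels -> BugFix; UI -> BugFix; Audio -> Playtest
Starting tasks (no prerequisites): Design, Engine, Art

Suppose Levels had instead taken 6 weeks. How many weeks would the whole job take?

28

Baseline: Design→UI→BugFix = 6+10+12 = 28 → 28 weeks.
The longest path through Levels is only 25 weeks, so Levels has float 3.
The critical path is still Design→UI→BugFix; finish is now 28 weeks.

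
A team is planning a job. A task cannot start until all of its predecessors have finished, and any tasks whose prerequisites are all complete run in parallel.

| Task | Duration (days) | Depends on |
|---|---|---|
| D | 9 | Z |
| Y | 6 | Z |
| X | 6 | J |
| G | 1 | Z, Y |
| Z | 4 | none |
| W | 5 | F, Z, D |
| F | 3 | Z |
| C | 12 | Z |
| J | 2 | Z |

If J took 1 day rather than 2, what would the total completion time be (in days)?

18

Actual critical path: Z→D→W = 4+9+5 = 18 ⇒ 18 days.
The longest path through J is only 12 days, so J has float 6.
That remains the longest chain; total 18 days.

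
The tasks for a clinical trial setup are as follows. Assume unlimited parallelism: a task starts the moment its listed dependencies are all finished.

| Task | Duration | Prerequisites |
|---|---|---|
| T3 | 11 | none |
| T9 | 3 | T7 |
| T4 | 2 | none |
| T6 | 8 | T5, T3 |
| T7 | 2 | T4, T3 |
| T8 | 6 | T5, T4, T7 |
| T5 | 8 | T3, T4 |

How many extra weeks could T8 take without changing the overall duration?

The longest chain is T3→T5→T6 = 11+8+8 = 27; overall finish 27 weeks.
Longest path through T8: 25 weeks (earliest finish 25, latest finish 27).
Slack of T8 = 21 − 19 = 2 weeks.

2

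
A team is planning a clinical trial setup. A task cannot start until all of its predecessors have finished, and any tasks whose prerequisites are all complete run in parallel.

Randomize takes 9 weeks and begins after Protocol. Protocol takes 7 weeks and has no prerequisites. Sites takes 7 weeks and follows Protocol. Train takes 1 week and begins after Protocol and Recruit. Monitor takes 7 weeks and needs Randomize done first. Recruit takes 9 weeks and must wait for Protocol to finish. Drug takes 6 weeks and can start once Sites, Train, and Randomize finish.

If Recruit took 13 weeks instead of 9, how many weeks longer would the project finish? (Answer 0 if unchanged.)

Baseline: Protocol→Recruit→Train→Drug = 7+9+1+6 = 23 → 23 weeks.
Recruit lies on that path, so at 13 weeks the path becomes 27 weeks.
The critical path is still Protocol→Recruit→Train→Drug; finish is now 27 weeks.
Change in finish: 27 − 23 = +4 weeks.

4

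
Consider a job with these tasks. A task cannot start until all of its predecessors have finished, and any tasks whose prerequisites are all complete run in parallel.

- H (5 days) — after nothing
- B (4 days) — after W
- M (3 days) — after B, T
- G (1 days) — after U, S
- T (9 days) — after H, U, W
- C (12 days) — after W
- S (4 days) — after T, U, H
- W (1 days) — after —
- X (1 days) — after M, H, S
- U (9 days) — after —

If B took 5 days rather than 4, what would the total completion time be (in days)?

23

Critical path before the change: U→T→S→X = 9+9+4+1 = 23 giving 23 days.
The longest path through B is only 9 days, so B has float 14.
The critical path is still U→T→S→X; finish is now 23 days.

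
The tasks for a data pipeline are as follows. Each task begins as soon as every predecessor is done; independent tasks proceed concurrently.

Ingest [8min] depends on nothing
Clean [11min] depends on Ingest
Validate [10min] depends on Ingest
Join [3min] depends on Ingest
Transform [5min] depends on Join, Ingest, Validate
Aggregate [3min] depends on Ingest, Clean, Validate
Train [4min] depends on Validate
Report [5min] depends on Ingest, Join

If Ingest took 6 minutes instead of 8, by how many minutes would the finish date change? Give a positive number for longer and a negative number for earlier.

Critical path before the change: Ingest→Validate→Transform = 8+10+5 = 23 giving 23 minutes.
Since Ingest is critical, the -2 change carries straight to that chain (now 21 minutes).
No other chain overtakes it, so the finish is 21 minutes.
Change in finish: 21 − 23 = -2 minutes.

-2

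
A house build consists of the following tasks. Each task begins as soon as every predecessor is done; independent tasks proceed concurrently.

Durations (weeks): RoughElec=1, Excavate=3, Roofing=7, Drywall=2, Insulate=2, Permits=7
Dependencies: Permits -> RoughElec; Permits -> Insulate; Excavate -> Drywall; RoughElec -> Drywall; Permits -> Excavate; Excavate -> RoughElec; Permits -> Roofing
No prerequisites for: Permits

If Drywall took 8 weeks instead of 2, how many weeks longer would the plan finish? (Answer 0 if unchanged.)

As given, the longest chain is Permits→Roofing = 7+7 = 14, so the finish is 14 weeks.
The longest path through Drywall is only 13 weeks, so Drywall has float 1.
Now Permits→Excavate→RoughElec→Drywall = 7+3+1+8 = 19 is longest, so the finish becomes 19 weeks.
Change in finish: 19 − 14 = +5 weeks.

5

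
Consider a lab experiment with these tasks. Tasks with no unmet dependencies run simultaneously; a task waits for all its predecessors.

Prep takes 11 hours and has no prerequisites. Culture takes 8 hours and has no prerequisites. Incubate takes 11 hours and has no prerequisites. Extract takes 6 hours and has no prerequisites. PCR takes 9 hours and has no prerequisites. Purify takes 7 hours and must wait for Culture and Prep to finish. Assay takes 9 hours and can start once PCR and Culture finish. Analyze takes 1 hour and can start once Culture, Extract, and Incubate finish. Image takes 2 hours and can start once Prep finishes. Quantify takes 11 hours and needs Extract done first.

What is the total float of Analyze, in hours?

6

The longest chain is Prep→Purify = 11+7 = 18; overall finish 18 hours.
The longest chain containing Analyze totals 12 hours.
So Analyze can slip 18 − 12 = 6 hours.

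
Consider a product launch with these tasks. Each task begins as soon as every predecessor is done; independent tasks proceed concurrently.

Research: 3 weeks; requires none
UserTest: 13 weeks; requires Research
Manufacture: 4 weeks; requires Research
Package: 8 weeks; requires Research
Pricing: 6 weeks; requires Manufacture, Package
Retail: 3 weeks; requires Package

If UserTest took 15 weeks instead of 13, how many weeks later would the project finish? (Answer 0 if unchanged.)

1

As given, the longest chain is Research→Package→Pricing = 3+8+6 = 17, so the finish is 17 weeks.
UserTest has 1 week of float (longest path through it is 16).
New critical path: Research→UserTest = 3+15 = 18 ⇒ 18 weeks.
Change in finish: 18 − 17 = +1 weeks.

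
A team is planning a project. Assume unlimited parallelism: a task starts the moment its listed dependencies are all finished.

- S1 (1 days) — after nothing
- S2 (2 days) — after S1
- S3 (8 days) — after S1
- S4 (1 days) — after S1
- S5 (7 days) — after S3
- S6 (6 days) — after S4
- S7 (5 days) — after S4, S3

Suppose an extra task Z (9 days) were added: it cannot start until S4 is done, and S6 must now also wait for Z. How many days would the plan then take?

17

Originally the plan takes 16 days.
With Z inserted, S6 now waits for max(S4, Z).
New critical path: S1→S4→Z→S6 = 1+1+9+6 = 17 ⇒ 17 days.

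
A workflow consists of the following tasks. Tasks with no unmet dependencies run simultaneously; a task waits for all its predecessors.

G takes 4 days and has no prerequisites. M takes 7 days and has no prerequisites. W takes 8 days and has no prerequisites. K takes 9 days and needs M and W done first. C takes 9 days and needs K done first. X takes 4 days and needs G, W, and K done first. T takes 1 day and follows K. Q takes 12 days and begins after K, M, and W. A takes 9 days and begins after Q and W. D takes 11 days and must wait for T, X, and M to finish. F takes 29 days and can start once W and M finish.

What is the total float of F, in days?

Critical path: W→K→Q→A = 8+9+12+9 = 38, so the finish is 38 days.
The longest chain containing F totals 37 days.
Slack of F = 9 − 8 = 1 day.

1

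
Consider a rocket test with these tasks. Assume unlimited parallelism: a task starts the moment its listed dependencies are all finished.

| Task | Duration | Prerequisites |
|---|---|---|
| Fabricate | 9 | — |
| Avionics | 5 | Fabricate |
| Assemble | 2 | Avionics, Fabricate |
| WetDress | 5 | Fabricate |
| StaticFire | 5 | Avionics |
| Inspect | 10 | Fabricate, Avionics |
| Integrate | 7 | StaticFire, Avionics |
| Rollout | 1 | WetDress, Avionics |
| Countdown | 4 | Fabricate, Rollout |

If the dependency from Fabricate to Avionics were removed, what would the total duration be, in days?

With the dependency in place, Fabricate→Avionics→StaticFire→Integrate = 9+5+5+7 = 26 sets the finish at 26 days.
Without Fabricate→Avionics, Avionics's earliest start moves from 9 to 0.
New critical path: Fabricate→WetDress→Rollout→Countdown = 9+5+1+4 = 19 ⇒ 19 days.

19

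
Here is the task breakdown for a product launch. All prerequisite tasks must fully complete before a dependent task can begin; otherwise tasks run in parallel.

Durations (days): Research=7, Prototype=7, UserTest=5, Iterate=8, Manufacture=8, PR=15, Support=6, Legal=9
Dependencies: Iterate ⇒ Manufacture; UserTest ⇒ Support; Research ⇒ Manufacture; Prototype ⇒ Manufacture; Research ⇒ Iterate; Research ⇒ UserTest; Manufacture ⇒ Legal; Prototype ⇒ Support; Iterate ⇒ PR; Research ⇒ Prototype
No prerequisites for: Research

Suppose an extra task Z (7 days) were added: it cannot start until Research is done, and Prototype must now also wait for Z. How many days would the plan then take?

Originally the plan takes 32 days.
With Z inserted, Prototype now waits for max(Research, Z).
New critical path: Research→Z→Prototype→Manufacture→Legal = 7+7+7+8+9 = 38 ⇒ 38 days.

38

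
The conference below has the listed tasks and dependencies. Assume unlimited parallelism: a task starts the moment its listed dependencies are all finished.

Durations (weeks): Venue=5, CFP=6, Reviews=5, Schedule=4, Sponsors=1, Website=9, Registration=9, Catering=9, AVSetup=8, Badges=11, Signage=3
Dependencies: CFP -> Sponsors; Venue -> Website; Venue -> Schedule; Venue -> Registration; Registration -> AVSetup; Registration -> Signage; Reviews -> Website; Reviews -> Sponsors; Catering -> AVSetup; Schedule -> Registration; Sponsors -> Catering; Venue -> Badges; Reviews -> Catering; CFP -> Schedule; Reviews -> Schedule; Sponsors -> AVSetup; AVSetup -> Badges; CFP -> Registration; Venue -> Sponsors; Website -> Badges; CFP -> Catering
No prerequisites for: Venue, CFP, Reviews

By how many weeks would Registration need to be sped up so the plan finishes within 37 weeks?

1

Current finish: 38 weeks; target: 37.
Registration is on every critical path, so each week cut from Registration cuts the finish by one (this holds down to a finish of 35).
Need 38 − 37 = 1 week off Registration → Registration becomes 8 weeks, finish becomes 37.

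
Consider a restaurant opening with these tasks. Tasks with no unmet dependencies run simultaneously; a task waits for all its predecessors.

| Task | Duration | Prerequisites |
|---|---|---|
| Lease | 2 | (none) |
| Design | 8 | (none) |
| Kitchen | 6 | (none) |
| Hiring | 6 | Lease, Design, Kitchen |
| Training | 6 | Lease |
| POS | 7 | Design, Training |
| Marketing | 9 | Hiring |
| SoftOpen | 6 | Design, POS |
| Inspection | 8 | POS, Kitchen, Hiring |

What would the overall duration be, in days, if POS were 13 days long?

Critical path before the change: Lease→Training→POS→Inspection = 2+6+7+8 = 23 giving 23 days.
POS is on the critical path; changing it to 13 makes that path 29 days.
No other chain overtakes it, so the finish is 29 days.

29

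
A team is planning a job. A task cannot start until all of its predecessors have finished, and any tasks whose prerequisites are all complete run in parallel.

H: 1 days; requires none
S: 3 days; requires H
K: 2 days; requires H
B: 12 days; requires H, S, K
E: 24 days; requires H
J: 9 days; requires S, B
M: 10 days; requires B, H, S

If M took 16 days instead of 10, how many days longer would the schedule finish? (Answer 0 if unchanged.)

6

Actual critical path: H→S→B→M = 1+3+12+10 = 26 ⇒ 26 days.
M is on the critical path; changing it to 16 makes that path 32 days.
That remains the longest chain; total 32 days.
Change in finish: 32 − 26 = +6 days.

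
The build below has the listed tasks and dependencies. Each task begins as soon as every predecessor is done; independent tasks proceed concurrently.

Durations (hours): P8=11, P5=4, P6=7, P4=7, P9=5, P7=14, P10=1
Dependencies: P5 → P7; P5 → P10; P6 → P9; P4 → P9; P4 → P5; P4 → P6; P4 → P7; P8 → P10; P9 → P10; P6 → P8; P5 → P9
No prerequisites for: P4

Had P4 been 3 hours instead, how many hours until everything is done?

22

As given, the longest chain is P4→P6→P8→P10 = 7+7+11+1 = 26, so the finish is 26 hours.
P4 lies on that path, so at 3 hours the path becomes 22 hours.
That remains the longest chain; total 22 hours.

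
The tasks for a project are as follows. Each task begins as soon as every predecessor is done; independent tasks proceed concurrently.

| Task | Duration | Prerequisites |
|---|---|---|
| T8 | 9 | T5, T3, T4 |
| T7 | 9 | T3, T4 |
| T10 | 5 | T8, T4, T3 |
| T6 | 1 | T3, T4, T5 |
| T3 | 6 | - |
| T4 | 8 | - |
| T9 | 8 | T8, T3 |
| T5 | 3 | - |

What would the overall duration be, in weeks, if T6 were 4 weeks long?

Actual critical path: T4→T8→T9 = 8+9+8 = 25 ⇒ 25 weeks.
T6 has 16 weeks of float (longest path through it is 9).
That remains the longest chain; total 25 weeks.

25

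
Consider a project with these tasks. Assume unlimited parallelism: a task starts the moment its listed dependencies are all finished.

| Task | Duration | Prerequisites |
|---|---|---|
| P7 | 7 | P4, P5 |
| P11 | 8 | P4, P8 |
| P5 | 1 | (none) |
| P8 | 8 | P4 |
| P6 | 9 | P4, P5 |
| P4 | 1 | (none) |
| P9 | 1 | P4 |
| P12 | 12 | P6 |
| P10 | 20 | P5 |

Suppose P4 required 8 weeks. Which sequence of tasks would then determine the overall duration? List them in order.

P4, P6, P12

The binding path is P4→P6→P12 = 1+9+12 = 22; finish at 22 weeks.
Since P4 is critical, the +7 change carries straight to that chain (now 29 weeks).
The critical path is still P4→P6→P12; finish is now 29 weeks.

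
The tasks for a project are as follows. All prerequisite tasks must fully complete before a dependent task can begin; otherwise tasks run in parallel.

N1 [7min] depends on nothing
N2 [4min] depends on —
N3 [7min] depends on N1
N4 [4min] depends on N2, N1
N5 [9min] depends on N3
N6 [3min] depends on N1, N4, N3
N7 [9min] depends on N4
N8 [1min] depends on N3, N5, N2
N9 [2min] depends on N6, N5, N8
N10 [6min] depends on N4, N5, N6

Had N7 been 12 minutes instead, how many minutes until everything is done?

29

Baseline: N1→N3→N5→N10 = 7+7+9+6 = 29 → 29 minutes.
N7 has 9 minutes of float (longest path through it is 20).
That remains the longest chain; total 29 minutes.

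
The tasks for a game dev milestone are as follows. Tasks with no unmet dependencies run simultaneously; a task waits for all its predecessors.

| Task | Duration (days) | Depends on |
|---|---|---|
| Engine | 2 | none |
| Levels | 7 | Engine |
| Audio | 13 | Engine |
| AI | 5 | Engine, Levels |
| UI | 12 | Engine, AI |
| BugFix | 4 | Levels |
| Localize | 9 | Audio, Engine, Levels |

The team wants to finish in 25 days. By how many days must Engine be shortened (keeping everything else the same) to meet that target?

1

Current finish: 26 days; target: 25.
Engine is on every critical path, so each day cut from Engine cuts the finish by one (this holds down to a finish of 25).
Need 26 − 25 = 1 day off Engine → Engine becomes 1 day, finish becomes 25.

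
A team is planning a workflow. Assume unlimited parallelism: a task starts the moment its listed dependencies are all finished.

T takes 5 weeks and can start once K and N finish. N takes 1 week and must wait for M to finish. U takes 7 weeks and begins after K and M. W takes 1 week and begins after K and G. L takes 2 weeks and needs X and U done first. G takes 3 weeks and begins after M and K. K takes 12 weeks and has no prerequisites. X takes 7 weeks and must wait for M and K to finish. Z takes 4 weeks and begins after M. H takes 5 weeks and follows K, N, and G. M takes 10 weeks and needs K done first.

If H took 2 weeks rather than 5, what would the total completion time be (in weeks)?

31

Actual critical path: K→M→X→L = 12+10+7+2 = 31 ⇒ 31 weeks.
H has 1 week of float (longest path through it is 30).
That remains the longest chain; total 31 weeks.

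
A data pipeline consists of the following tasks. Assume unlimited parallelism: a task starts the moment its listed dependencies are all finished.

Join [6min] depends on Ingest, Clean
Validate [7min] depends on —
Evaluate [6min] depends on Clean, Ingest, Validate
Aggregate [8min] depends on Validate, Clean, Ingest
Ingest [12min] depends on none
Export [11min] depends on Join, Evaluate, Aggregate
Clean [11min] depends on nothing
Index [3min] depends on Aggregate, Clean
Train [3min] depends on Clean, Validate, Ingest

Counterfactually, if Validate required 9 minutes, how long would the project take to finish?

31

The binding path is Ingest→Aggregate→Export = 12+8+11 = 31; finish at 31 minutes.
Validate is off the critical path — its longest chain is 26 minutes, giving 5 of slack.
That remains the longest chain; total 31 minutes.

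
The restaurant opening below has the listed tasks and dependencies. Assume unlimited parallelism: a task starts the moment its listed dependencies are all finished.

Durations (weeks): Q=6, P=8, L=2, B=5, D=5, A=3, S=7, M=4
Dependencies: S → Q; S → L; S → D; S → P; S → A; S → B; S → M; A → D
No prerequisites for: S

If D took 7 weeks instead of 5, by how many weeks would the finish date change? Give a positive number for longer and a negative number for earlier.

Actual critical path: S→A→D = 7+3+5 = 15 ⇒ 15 weeks.
D is on the critical path; changing it to 7 makes that path 17 weeks.
No other chain overtakes it, so the finish is 17 weeks.
Change in finish: 17 − 15 = +2 weeks.

2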